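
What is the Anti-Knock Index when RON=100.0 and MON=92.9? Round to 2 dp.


AKI = (RON + MON) / 2
AKI = (100.0 + 92.9) / 2
AKI = 192.9 / 2 = 96.45


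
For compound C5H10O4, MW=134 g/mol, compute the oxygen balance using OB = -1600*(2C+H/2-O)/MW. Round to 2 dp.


OB = -1600 * (2C + H/2 - O) / MW
Inner = 2*5 + 10/2 - 4 = 11.00
OB = -1600 * 11.00 / 134 = -131.34%


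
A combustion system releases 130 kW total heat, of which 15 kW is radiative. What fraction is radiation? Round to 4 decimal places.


f_rad = Q_rad / Q_total
f_rad = 15 / 130 = 0.1154


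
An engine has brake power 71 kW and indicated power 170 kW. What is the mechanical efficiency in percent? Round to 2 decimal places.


eta_mech = (BP / IP) * 100
Ratio = 71 / 170 = 0.4176
eta_mech = 0.4176 * 100 = 41.76%


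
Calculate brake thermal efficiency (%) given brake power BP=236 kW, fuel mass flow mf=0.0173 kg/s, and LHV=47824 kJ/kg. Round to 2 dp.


eta_BTE = (BP / (mf * LHV)) * 100
Denominator = 0.0173 * 47824 = 827.3552 kW
eta_BTE = (236 / 827.3552) * 100 = 28.52%


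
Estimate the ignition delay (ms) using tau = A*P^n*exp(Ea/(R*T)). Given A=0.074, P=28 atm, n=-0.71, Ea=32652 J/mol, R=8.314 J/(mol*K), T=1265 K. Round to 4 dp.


tau = A * P^n * exp(Ea/(R*T))
P^n = 28^(-0.71) = 0.09386805
Ea/(R*T) = 32652/(8.314*1265) = 3.104626
exp(Ea/(R*T)) = 22.300869
tau = 0.074 * 0.09386805 * 22.300869 = 0.1549 ms


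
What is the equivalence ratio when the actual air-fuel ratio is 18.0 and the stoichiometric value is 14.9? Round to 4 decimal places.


phi = AFR_stoich / AFR_actual
phi = 14.9 / 18.0 = 0.8278


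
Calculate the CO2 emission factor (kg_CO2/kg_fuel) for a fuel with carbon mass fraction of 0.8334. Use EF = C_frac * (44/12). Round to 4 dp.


EF = C_frac * (M_CO2 / M_C)
EF = 0.8334 * (44/12)
EF = 0.8334 * 3.666667 = 3.0558 kg_CO2/kg_fuel


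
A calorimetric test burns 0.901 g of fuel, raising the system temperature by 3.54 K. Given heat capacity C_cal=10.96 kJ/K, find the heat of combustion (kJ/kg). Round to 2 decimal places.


Hc = C_cal * delta_T / m_fuel
Q_released = 10.96 * 3.54 = 38.7984 kJ
m_fuel = 0.901 g = 0.901/1000 kg = 0.000901 kg
Hc = 38.7984 / 0.000901 = 43061.49 kJ/kg


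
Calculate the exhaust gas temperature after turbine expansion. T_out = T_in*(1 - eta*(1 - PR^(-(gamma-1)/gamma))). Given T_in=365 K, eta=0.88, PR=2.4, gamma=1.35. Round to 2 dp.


T_out = T_in * (1 - eta * (1 - PR^(-(gamma-1)/gamma)))
Exponent = -(1.35-1)/1.35 = -0.25925926
PR^exp = 2.4^(-0.25925926) = 0.79694200
Factor = 1 - 0.88*(1 - 0.79694200) = 0.82130896
T_out = 365 * 0.82130896 = 299.78 K


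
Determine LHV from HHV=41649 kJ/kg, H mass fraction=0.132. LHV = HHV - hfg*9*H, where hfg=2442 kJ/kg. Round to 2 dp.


LHV = HHV - hfg * 9 * H
Water correction = 2442 * 9 * 0.132 = 2901.096 kJ/kg
LHV = 41649 - 2901.096 = 38747.90 kJ/kg


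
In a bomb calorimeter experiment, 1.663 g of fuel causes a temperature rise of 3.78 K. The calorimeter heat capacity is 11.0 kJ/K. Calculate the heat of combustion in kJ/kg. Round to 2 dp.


Hc = C_cal * delta_T / m_fuel
Q_released = 11.0 * 3.78 = 41.5800 kJ
m_fuel = 1.663 g = 1.663/1000 kg = 0.001663 kg
Hc = 41.5800 / 0.001663 = 25003.01 kJ/kg


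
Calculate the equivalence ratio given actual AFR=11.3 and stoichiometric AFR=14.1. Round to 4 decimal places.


phi = AFR_stoich / AFR_actual
phi = 14.1 / 11.3 = 1.2478


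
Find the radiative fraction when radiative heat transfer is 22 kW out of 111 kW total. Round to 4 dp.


f_rad = Q_rad / Q_total
f_rad = 22 / 111 = 0.1982


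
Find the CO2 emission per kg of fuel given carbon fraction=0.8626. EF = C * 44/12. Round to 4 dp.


EF = C_frac * (M_CO2 / M_C)
EF = 0.8626 * (44/12)
EF = 0.8626 * 3.666667 = 3.1629 kg_CO2/kg_fuel


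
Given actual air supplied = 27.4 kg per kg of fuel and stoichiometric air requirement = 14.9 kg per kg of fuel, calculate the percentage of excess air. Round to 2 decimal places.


Excess air = actual - stoichiometric = 27.4 - 14.9 = 12.50 kg/kg fuel
Excess air % = (excess / stoich) * 100 = (12.50 / 14.9) * 100 = 83.89%


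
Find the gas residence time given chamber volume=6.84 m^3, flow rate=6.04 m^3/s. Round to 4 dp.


tau = V / Q_flow
tau = 6.84 / 6.04 = 1.1325 s


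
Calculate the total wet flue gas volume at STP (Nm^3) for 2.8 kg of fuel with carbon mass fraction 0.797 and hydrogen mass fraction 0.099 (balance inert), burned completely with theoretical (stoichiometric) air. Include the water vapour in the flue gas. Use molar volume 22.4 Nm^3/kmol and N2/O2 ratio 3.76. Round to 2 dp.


Per kg fuel: CO2 = (C/12 kmol)*22.4 = (0.797/12)*22.4 = 1.48773 Nm^3
Per kg fuel: H2O = (H/2 kmol)*22.4 = (0.099/2)*22.4 = 1.10880 Nm^3
O2 needed per kg fuel = C/12 + H/4 = 0.797/12 + 0.099/4 = 0.09116667 kmol
Per kg fuel: N2 = O2*3.76*22.4 = 0.09116667*3.76*22.4 = 7.67842 Nm^3
Total per kg = 1.48773 + 1.10880 + 7.67842 = 10.27495 Nm^3
Total = 10.27495 * 2.8 = 28.77 Nm^3


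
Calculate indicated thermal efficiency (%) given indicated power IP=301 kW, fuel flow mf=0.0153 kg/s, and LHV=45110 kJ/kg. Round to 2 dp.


eta_ith = (IP / (mf * LHV)) * 100
Denominator = 0.0153 * 45110 = 690.1830 kW
eta_ith = (301 / 690.1830) * 100 = 43.61%


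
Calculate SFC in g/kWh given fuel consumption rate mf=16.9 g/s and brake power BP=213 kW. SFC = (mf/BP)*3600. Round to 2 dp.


SFC = (mf / BP) * 3600
Rate = 16.9 / 213 = 0.079343 g/(s*kW)
SFC = 0.079343 * 3600 = 285.63 g/kWh


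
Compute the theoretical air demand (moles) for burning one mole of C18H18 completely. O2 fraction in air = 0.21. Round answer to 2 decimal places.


Balanced combustion: C18H18 + 22.5 O2 -> 18 CO2 + 9 H2O
O2 needed = C + H/4 = 18 + 18/4 = 22.50 moles
Air moles = O2 / 0.21 = 22.50 / 0.21 = 107.14 moles air


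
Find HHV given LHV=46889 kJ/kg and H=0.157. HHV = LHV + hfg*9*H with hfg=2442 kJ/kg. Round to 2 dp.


HHV = LHV + hfg * 9 * H
Water addition = 2442 * 9 * 0.157 = 3450.546 kJ/kg
HHV = 46889 + 3450.546 = 50339.55 kJ/kg


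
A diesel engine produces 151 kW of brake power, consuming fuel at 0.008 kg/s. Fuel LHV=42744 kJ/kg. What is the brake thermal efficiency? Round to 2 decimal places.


eta_BTE = (BP / (mf * LHV)) * 100
Denominator = 0.008 * 42744 = 341.9520 kW
eta_BTE = (151 / 341.9520) * 100 = 44.16%


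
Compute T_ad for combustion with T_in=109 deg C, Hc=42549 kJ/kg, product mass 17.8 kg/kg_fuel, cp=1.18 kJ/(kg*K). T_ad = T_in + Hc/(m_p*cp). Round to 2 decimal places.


T_ad = T_in + Hc / (m_p * cp)
Denominator = 17.8 * 1.18 = 21.0040
Temperature rise = 42549 / 21.0040 = 2025.76 K
T_ad = 109 + 2025.76 = 2134.76 deg C


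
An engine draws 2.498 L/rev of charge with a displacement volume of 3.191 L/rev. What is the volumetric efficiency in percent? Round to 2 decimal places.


eta_v = (V_actual / V_disp) * 100
Ratio = 2.498 / 3.191 = 0.7828
eta_v = 0.7828 * 100 = 78.28%


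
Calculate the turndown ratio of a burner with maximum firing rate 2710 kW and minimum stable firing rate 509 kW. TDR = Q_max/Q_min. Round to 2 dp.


TDR = Q_max / Q_min
TDR = 2710 / 509 = 5.32


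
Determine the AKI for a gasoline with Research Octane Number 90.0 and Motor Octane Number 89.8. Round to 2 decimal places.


AKI = (RON + MON) / 2
AKI = (90.0 + 89.8) / 2
AKI = 179.8 / 2 = 89.90


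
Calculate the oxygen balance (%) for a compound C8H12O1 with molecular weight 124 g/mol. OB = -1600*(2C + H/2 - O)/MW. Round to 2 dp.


OB = -1600 * (2C + H/2 - O) / MW
Inner = 2*8 + 12/2 - 1 = 21.00
OB = -1600 * 21.00 / 124 = -270.97%


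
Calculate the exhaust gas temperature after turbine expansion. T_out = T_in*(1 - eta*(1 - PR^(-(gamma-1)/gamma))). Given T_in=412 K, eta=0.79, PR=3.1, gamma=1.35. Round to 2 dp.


T_out = T_in * (1 - eta * (1 - PR^(-(gamma-1)/gamma)))
Exponent = -(1.35-1)/1.35 = -0.25925926
PR^exp = 3.1^(-0.25925926) = 0.74577862
Factor = 1 - 0.79*(1 - 0.74577862) = 0.79916511
T_out = 412 * 0.79916511 = 329.26 K


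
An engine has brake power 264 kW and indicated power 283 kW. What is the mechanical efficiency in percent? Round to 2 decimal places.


eta_mech = (BP / IP) * 100
Ratio = 264 / 283 = 0.9329
eta_mech = 0.9329 * 100 = 93.29%


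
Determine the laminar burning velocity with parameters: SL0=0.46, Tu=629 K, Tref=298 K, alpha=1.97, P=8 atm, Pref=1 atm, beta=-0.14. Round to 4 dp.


SL = SL0 * (Tu/Tref)^alpha * (P/Pref)^beta
T ratio = 629/298 = 2.11073826
(T ratio)^alpha = 2.11073826^1.97 = 4.356480
(P/Pref)^beta = 8^(-0.14) = 0.747425
SL = 0.46 * 4.356480 * 0.747425 = 1.4978 m/s


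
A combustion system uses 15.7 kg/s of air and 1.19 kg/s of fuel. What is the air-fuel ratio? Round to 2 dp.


AFR = m_air / m_fuel
AFR = 15.7 / 1.19 = 13.19


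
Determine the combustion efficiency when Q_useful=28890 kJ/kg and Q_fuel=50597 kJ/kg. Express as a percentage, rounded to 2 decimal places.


Efficiency = (Q_useful / Q_fuel) * 100
Efficiency = (28890 / 50597) * 100
Efficiency = 0.5710 * 100 = 57.10%


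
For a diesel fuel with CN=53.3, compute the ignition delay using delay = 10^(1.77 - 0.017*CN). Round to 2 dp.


delay = 10^(1.77 - 0.017*CN)
Exponent = 1.77 - 0.017*53.3 = 0.8639
delay = 10^0.8639 = 7.31 ms


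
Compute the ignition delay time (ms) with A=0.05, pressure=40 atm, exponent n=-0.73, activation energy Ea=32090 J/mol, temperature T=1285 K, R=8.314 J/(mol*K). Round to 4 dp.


tau = A * P^n * exp(Ea/(R*T))
P^n = 40^(-0.73) = 0.06768559
Ea/(R*T) = 32090/(8.314*1285) = 3.003700
exp(Ea/(R*T)) = 20.159993
tau = 0.05 * 0.06768559 * 20.159993 = 0.0682 ms


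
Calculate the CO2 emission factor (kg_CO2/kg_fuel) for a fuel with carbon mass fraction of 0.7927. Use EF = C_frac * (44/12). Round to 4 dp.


EF = C_frac * (M_CO2 / M_C)
EF = 0.7927 * (44/12)
EF = 0.7927 * 3.666667 = 2.9066 kg_CO2/kg_fuel


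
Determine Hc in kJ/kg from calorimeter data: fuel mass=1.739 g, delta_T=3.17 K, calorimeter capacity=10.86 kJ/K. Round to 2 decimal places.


Hc = C_cal * delta_T / m_fuel
Q_released = 10.86 * 3.17 = 34.4262 kJ
m_fuel = 1.739 g = 1.739/1000 kg = 0.001739 kg
Hc = 34.4262 / 0.001739 = 19796.55 kJ/kg


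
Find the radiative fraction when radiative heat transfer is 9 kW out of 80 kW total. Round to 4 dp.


f_rad = Q_rad / Q_total
f_rad = 9 / 80 = 0.1125


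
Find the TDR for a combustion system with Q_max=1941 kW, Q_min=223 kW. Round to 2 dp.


TDR = Q_max / Q_min
TDR = 1941 / 223 = 8.70


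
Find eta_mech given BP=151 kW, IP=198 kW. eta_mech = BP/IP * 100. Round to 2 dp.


eta_mech = (BP / IP) * 100
Ratio = 151 / 198 = 0.7626
eta_mech = 0.7626 * 100 = 76.26%


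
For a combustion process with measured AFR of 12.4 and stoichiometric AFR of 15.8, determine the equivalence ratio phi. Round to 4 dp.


phi = AFR_stoich / AFR_actual
phi = 15.8 / 12.4 = 1.2742


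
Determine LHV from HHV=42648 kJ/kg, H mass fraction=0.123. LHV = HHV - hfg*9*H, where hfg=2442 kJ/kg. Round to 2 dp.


LHV = HHV - hfg * 9 * H
Water correction = 2442 * 9 * 0.123 = 2703.294 kJ/kg
LHV = 42648 - 2703.294 = 39944.71 kJ/kg


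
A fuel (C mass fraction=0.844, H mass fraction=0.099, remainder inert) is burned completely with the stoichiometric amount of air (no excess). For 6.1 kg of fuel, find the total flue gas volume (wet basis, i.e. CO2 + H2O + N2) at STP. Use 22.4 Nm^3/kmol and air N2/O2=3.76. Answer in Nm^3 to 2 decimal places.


Per kg fuel: CO2 = (C/12 kmol)*22.4 = (0.844/12)*22.4 = 1.57547 Nm^3
Per kg fuel: H2O = (H/2 kmol)*22.4 = (0.099/2)*22.4 = 1.10880 Nm^3
O2 needed per kg fuel = C/12 + H/4 = 0.844/12 + 0.099/4 = 0.09508333 kmol
Per kg fuel: N2 = O2*3.76*22.4 = 0.09508333*3.76*22.4 = 8.00830 Nm^3
Total per kg = 1.57547 + 1.10880 + 8.00830 = 10.69257 Nm^3
Total = 10.69257 * 6.1 = 65.22 Nm^3


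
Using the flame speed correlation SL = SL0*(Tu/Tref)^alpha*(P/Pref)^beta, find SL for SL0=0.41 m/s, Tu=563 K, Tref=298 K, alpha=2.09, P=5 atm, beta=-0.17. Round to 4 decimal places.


SL = SL0 * (Tu/Tref)^alpha * (P/Pref)^beta
T ratio = 563/298 = 1.88926174
(T ratio)^alpha = 1.88926174^2.09 = 3.779641
(P/Pref)^beta = 5^(-0.17) = 0.760633
SL = 0.41 * 3.779641 * 0.760633 = 1.1787 m/s


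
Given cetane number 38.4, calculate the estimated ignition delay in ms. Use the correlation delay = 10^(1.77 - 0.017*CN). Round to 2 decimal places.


delay = 10^(1.77 - 0.017*CN)
Exponent = 1.77 - 0.017*38.4 = 1.1172
delay = 10^1.1172 = 13.10 ms


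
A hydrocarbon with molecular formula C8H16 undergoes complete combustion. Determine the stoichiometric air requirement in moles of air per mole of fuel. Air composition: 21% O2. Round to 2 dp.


Balanced combustion: C8H16 + 12 O2 -> 8 CO2 + 8 H2O
O2 needed = C + H/4 = 8 + 16/4 = 12.00 moles
Air moles = O2 / 0.21 = 12.00 / 0.21 = 57.14 moles air


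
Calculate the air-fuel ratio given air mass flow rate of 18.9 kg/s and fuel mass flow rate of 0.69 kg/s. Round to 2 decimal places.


AFR = m_air / m_fuel
AFR = 18.9 / 0.69 = 27.39


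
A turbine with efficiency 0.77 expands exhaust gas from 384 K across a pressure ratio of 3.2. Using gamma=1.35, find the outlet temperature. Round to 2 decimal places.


T_out = T_in * (1 - eta * (1 - PR^(-(gamma-1)/gamma)))
Exponent = -(1.35-1)/1.35 = -0.25925926
PR^exp = 3.2^(-0.25925926) = 0.73966521
Factor = 1 - 0.77*(1 - 0.73966521) = 0.79954221
T_out = 384 * 0.79954221 = 307.02 K


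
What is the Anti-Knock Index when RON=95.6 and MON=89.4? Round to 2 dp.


AKI = (RON + MON) / 2
AKI = (95.6 + 89.4) / 2
AKI = 185.0 / 2 = 92.50


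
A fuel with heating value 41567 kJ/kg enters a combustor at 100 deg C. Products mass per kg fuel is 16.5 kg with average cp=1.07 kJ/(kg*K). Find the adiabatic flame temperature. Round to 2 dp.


T_ad = T_in + Hc / (m_p * cp)
Denominator = 16.5 * 1.07 = 17.6550
Temperature rise = 41567 / 17.6550 = 2354.40 K
T_ad = 100 + 2354.40 = 2454.40 deg C


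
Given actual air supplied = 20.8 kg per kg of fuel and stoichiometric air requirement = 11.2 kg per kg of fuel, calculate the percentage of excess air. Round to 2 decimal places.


Excess air = actual - stoichiometric = 20.8 - 11.2 = 9.60 kg/kg fuel
Excess air % = (excess / stoich) * 100 = (9.60 / 11.2) * 100 = 85.71%


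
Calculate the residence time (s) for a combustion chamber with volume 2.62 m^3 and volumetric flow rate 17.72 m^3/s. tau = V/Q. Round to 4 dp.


tau = V / Q_flow
tau = 2.62 / 17.72 = 0.1479 s


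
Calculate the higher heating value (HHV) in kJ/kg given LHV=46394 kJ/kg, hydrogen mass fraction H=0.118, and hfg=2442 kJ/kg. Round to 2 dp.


HHV = LHV + hfg * 9 * H
Water addition = 2442 * 9 * 0.118 = 2593.404 kJ/kg
HHV = 46394 + 2593.404 = 48987.40 kJ/kg


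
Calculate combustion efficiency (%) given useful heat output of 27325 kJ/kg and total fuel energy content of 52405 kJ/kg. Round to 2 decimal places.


Efficiency = (Q_useful / Q_fuel) * 100
Efficiency = (27325 / 52405) * 100
Efficiency = 0.5214 * 100 = 52.14%


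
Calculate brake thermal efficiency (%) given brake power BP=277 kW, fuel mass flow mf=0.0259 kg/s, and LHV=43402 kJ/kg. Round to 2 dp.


eta_BTE = (BP / (mf * LHV)) * 100
Denominator = 0.0259 * 43402 = 1124.1118 kW
eta_BTE = (277 / 1124.1118) * 100 = 24.64%


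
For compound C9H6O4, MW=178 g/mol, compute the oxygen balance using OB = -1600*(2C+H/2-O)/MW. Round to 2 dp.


OB = -1600 * (2C + H/2 - O) / MW
Inner = 2*9 + 6/2 - 4 = 17.00
OB = -1600 * 17.00 / 178 = -152.81%


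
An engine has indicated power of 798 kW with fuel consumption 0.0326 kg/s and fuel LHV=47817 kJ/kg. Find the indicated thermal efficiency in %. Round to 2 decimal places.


eta_ith = (IP / (mf * LHV)) * 100
Denominator = 0.0326 * 47817 = 1558.8342 kW
eta_ith = (798 / 1558.8342) * 100 = 51.19%


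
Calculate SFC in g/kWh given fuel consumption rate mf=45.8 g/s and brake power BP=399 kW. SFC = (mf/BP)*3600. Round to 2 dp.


SFC = (mf / BP) * 3600
Rate = 45.8 / 399 = 0.114787 g/(s*kW)
SFC = 0.114787 * 3600 = 413.23 g/kWh


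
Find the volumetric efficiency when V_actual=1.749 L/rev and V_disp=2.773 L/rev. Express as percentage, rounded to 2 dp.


eta_v = (V_actual / V_disp) * 100
Ratio = 1.749 / 2.773 = 0.6307
eta_v = 0.6307 * 100 = 63.07%


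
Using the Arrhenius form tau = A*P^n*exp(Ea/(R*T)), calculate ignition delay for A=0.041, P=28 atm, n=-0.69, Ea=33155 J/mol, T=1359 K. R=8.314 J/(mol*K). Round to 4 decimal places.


tau = A * P^n * exp(Ea/(R*T))
P^n = 28^(-0.69) = 0.10033696
Ea/(R*T) = 33155/(8.314*1359) = 2.934402
exp(Ea/(R*T)) = 18.810244
tau = 0.041 * 0.10033696 * 18.810244 = 0.0774 ms


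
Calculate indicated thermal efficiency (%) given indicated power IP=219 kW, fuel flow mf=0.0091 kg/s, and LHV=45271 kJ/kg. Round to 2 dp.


eta_ith = (IP / (mf * LHV)) * 100
Denominator = 0.0091 * 45271 = 411.9661 kW
eta_ith = (219 / 411.9661) * 100 = 53.16%


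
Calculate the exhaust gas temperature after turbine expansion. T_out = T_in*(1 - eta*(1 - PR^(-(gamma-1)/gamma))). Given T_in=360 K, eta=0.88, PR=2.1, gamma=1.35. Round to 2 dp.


T_out = T_in * (1 - eta * (1 - PR^(-(gamma-1)/gamma)))
Exponent = -(1.35-1)/1.35 = -0.25925926
PR^exp = 2.1^(-0.25925926) = 0.82501466
Factor = 1 - 0.88*(1 - 0.82501466) = 0.84601290
T_out = 360 * 0.84601290 = 304.56 K


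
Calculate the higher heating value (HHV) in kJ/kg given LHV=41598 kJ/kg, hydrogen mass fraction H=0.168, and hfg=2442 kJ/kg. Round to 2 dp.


HHV = LHV + hfg * 9 * H
Water addition = 2442 * 9 * 0.168 = 3692.304 kJ/kg
HHV = 41598 + 3692.304 = 45290.30 kJ/kg


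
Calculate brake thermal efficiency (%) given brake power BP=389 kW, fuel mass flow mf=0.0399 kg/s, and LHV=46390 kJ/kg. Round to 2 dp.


eta_BTE = (BP / (mf * LHV)) * 100
Denominator = 0.0399 * 46390 = 1850.9610 kW
eta_BTE = (389 / 1850.9610) * 100 = 21.02%


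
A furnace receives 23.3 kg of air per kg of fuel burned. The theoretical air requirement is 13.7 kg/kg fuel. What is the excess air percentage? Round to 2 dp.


Excess air = actual - stoichiometric = 23.3 - 13.7 = 9.60 kg/kg fuel
Excess air % = (excess / stoich) * 100 = (9.60 / 13.7) * 100 = 70.07%


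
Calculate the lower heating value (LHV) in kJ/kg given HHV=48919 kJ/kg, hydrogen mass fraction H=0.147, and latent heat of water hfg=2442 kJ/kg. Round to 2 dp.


LHV = HHV - hfg * 9 * H
Water correction = 2442 * 9 * 0.147 = 3230.766 kJ/kg
LHV = 48919 - 3230.766 = 45688.23 kJ/kg


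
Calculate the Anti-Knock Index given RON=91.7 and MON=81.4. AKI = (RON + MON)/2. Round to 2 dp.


AKI = (RON + MON) / 2
AKI = (91.7 + 81.4) / 2
AKI = 173.1 / 2 = 86.55


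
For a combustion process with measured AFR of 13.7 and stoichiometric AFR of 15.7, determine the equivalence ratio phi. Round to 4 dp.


phi = AFR_stoich / AFR_actual
phi = 15.7 / 13.7 = 1.1460


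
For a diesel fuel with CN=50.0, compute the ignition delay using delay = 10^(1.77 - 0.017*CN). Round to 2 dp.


delay = 10^(1.77 - 0.017*CN)
Exponent = 1.77 - 0.017*50.0 = 0.9200
delay = 10^0.9200 = 8.32 ms


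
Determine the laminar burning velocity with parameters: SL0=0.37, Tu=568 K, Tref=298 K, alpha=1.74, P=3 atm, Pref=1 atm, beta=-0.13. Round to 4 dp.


SL = SL0 * (Tu/Tref)^alpha * (P/Pref)^beta
T ratio = 568/298 = 1.90604027
(T ratio)^alpha = 1.90604027^1.74 = 3.072061
(P/Pref)^beta = 3^(-0.13) = 0.866910
SL = 0.37 * 3.072061 * 0.866910 = 0.9854 m/s


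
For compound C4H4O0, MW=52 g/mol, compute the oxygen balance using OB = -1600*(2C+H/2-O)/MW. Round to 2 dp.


OB = -1600 * (2C + H/2 - O) / MW
Inner = 2*4 + 4/2 - 0 = 10.00
OB = -1600 * 10.00 / 52 = -307.69%


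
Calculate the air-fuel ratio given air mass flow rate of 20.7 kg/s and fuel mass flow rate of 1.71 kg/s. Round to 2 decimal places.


AFR = m_air / m_fuel
AFR = 20.7 / 1.71 = 12.11


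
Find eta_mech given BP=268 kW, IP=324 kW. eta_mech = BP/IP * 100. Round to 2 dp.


eta_mech = (BP / IP) * 100
Ratio = 268 / 324 = 0.8272
eta_mech = 0.8272 * 100 = 82.72%


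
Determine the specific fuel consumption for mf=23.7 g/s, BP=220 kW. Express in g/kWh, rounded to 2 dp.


SFC = (mf / BP) * 3600
Rate = 23.7 / 220 = 0.107727 g/(s*kW)
SFC = 0.107727 * 3600 = 387.82 g/kWh


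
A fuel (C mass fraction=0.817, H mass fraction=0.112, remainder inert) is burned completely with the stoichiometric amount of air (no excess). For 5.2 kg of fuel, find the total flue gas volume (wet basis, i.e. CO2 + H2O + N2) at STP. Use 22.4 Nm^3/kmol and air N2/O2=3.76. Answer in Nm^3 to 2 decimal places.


Per kg fuel: CO2 = (C/12 kmol)*22.4 = (0.817/12)*22.4 = 1.52507 Nm^3
Per kg fuel: H2O = (H/2 kmol)*22.4 = (0.112/2)*22.4 = 1.25440 Nm^3
O2 needed per kg fuel = C/12 + H/4 = 0.817/12 + 0.112/4 = 0.09608333 kmol
Per kg fuel: N2 = O2*3.76*22.4 = 0.09608333*3.76*22.4 = 8.09252 Nm^3
Total per kg = 1.52507 + 1.25440 + 8.09252 = 10.87199 Nm^3
Total = 10.87199 * 5.2 = 56.53 Nm^3


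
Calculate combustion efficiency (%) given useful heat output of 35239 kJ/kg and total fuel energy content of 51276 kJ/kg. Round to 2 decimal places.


Efficiency = (Q_useful / Q_fuel) * 100
Efficiency = (35239 / 51276) * 100
Efficiency = 0.6872 * 100 = 68.72%


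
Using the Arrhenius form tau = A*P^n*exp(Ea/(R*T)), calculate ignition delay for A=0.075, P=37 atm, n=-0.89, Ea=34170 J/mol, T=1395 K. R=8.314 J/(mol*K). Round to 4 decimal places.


tau = A * P^n * exp(Ea/(R*T))
P^n = 37^(-0.89) = 0.04020689
Ea/(R*T) = 34170/(8.314*1395) = 2.946190
exp(Ea/(R*T)) = 19.033299
tau = 0.075 * 0.04020689 * 19.033299 = 0.0574 ms


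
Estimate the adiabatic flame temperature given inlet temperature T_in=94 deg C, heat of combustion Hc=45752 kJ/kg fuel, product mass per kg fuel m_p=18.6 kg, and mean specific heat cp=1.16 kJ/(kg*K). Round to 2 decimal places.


T_ad = T_in + Hc / (m_p * cp)
Denominator = 18.6 * 1.16 = 21.5760
Temperature rise = 45752 / 21.5760 = 2120.50 K
T_ad = 94 + 2120.50 = 2214.50 deg C


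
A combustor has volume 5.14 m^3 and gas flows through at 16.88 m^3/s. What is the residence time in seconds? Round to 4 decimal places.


tau = V / Q_flow
tau = 5.14 / 16.88 = 0.3045 s


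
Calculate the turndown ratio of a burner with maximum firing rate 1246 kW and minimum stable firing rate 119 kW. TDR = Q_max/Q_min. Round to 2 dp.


TDR = Q_max / Q_min
TDR = 1246 / 119 = 10.47


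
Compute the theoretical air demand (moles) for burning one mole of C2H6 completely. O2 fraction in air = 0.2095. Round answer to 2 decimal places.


Balanced combustion: C2H6 + 3.5 O2 -> 2 CO2 + 3 H2O
O2 needed = C + H/4 = 2 + 6/4 = 3.50 moles
Air moles = O2 / 0.2095 = 3.50 / 0.2095 = 16.71 moles air


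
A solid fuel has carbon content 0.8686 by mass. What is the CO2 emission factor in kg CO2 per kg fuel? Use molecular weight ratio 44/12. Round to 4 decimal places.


EF = C_frac * (M_CO2 / M_C)
EF = 0.8686 * (44/12)
EF = 0.8686 * 3.666667 = 3.1849 kg_CO2/kg_fuel


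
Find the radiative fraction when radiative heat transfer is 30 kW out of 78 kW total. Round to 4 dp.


f_rad = Q_rad / Q_total
f_rad = 30 / 78 = 0.3846


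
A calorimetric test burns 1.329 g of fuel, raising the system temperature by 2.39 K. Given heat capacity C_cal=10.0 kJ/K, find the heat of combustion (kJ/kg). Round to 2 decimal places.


Hc = C_cal * delta_T / m_fuel
Q_released = 10.0 * 2.39 = 23.9000 kJ
m_fuel = 1.329 g = 1.329/1000 kg = 0.001329 kg
Hc = 23.9000 / 0.001329 = 17983.45 kJ/kg


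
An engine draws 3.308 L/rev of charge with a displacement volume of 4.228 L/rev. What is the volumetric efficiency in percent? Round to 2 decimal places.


eta_v = (V_actual / V_disp) * 100
Ratio = 3.308 / 4.228 = 0.7824
eta_v = 0.7824 * 100 = 78.24%


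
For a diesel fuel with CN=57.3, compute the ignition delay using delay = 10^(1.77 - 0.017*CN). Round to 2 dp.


delay = 10^(1.77 - 0.017*CN)
Exponent = 1.77 - 0.017*57.3 = 0.7959
delay = 10^0.7959 = 6.25 ms


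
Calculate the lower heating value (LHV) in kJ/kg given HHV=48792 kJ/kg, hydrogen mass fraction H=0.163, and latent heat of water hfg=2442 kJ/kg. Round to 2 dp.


LHV = HHV - hfg * 9 * H
Water correction = 2442 * 9 * 0.163 = 3582.414 kJ/kg
LHV = 48792 - 3582.414 = 45209.59 kJ/kg


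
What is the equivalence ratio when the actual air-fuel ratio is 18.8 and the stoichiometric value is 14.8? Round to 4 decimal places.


phi = AFR_stoich / AFR_actual
phi = 14.8 / 18.8 = 0.7872


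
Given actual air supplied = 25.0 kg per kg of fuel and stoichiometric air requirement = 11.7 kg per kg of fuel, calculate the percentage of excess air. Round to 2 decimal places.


Excess air = actual - stoichiometric = 25.0 - 11.7 = 13.30 kg/kg fuel
Excess air % = (excess / stoich) * 100 = (13.30 / 11.7) * 100 = 113.68%


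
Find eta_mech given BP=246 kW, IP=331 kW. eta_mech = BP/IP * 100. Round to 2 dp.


eta_mech = (BP / IP) * 100
Ratio = 246 / 331 = 0.7432
eta_mech = 0.7432 * 100 = 74.32%


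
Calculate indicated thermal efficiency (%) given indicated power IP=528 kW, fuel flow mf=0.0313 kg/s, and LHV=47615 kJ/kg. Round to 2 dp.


eta_ith = (IP / (mf * LHV)) * 100
Denominator = 0.0313 * 47615 = 1490.3495 kW
eta_ith = (528 / 1490.3495) * 100 = 35.43%


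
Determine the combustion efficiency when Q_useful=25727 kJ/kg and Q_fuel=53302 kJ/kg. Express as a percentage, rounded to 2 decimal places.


Efficiency = (Q_useful / Q_fuel) * 100
Efficiency = (25727 / 53302) * 100
Efficiency = 0.4827 * 100 = 48.27%


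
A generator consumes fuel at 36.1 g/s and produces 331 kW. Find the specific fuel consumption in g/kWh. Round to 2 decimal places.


SFC = (mf / BP) * 3600
Rate = 36.1 / 331 = 0.109063 g/(s*kW)
SFC = 0.109063 * 3600 = 392.63 g/kWh


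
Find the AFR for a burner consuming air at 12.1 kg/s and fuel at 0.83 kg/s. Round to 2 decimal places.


AFR = m_air / m_fuel
AFR = 12.1 / 0.83 = 14.58


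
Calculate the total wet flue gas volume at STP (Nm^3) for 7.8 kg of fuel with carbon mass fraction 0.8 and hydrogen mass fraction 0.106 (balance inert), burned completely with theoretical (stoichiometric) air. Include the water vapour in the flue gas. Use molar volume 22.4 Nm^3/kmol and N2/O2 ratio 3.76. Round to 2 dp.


Per kg fuel: CO2 = (C/12 kmol)*22.4 = (0.8/12)*22.4 = 1.49333 Nm^3
Per kg fuel: H2O = (H/2 kmol)*22.4 = (0.106/2)*22.4 = 1.18720 Nm^3
O2 needed per kg fuel = C/12 + H/4 = 0.8/12 + 0.106/4 = 0.09316667 kmol
Per kg fuel: N2 = O2*3.76*22.4 = 0.09316667*3.76*22.4 = 7.84687 Nm^3
Total per kg = 1.49333 + 1.18720 + 7.84687 = 10.52740 Nm^3
Total = 10.52740 * 7.8 = 82.11 Nm^3


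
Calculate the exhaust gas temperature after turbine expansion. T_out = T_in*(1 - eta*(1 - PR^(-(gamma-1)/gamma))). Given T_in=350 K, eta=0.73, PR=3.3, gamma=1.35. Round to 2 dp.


T_out = T_in * (1 - eta * (1 - PR^(-(gamma-1)/gamma)))
Exponent = -(1.35-1)/1.35 = -0.25925926
PR^exp = 3.3^(-0.25925926) = 0.73378775
Factor = 1 - 0.73*(1 - 0.73378775) = 0.80566506
T_out = 350 * 0.80566506 = 281.98 K


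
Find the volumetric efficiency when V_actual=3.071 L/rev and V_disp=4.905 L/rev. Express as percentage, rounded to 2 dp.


eta_v = (V_actual / V_disp) * 100
Ratio = 3.071 / 4.905 = 0.6261
eta_v = 0.6261 * 100 = 62.61%


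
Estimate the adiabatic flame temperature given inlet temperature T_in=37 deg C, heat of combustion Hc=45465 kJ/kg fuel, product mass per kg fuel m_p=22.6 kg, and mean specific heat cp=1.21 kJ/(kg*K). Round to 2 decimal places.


T_ad = T_in + Hc / (m_p * cp)
Denominator = 22.6 * 1.21 = 27.3460
Temperature rise = 45465 / 27.3460 = 1662.58 K
T_ad = 37 + 1662.58 = 1699.58 deg C


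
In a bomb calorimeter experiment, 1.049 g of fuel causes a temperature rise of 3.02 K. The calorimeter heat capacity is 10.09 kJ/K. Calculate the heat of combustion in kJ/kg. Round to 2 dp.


Hc = C_cal * delta_T / m_fuel
Q_released = 10.09 * 3.02 = 30.4718 kJ
m_fuel = 1.049 g = 1.049/1000 kg = 0.001049 kg
Hc = 30.4718 / 0.001049 = 29048.43 kJ/kg


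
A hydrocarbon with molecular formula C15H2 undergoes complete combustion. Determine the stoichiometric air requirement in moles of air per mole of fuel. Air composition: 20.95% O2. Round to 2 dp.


Balanced combustion: C15H2 + 15.5 O2 -> 15 CO2 + 1 H2O
O2 needed = C + H/4 = 15 + 2/4 = 15.50 moles
Air moles = O2 / 0.2095 = 15.50 / 0.2095 = 73.99 moles air


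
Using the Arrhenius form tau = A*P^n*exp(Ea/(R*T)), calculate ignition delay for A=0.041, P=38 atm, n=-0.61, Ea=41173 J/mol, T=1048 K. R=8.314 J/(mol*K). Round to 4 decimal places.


tau = A * P^n * exp(Ea/(R*T))
P^n = 38^(-0.61) = 0.10872565
Ea/(R*T) = 41173/(8.314*1048) = 4.725429
exp(Ea/(R*T)) = 112.778830
tau = 0.041 * 0.10872565 * 112.778830 = 0.5027 ms


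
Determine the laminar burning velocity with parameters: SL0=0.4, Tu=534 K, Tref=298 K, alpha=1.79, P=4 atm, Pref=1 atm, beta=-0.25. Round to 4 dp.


SL = SL0 * (Tu/Tref)^alpha * (P/Pref)^beta
T ratio = 534/298 = 1.79194631
(T ratio)^alpha = 1.79194631^1.79 = 2.840872
(P/Pref)^beta = 4^(-0.25) = 0.707107
SL = 0.4 * 2.840872 * 0.707107 = 0.8035 m/s


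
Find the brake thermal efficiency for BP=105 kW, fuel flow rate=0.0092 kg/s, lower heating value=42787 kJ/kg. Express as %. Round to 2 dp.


eta_BTE = (BP / (mf * LHV)) * 100
Denominator = 0.0092 * 42787 = 393.6404 kW
eta_BTE = (105 / 393.6404) * 100 = 26.67%


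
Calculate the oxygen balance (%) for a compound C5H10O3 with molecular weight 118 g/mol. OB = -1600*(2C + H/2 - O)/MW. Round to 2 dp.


OB = -1600 * (2C + H/2 - O) / MW
Inner = 2*5 + 10/2 - 3 = 12.00
OB = -1600 * 12.00 / 118 = -162.71%


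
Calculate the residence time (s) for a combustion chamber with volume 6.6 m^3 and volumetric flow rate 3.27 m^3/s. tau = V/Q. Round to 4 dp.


tau = V / Q_flow
tau = 6.6 / 3.27 = 2.0183 s


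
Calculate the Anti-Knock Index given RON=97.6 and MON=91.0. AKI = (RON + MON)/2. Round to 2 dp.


AKI = (RON + MON) / 2
AKI = (97.6 + 91.0) / 2
AKI = 188.6 / 2 = 94.30


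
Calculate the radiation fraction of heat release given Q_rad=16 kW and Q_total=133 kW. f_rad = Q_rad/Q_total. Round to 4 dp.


f_rad = Q_rad / Q_total
f_rad = 16 / 133 = 0.1203


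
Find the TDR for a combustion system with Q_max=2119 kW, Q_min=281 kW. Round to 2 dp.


TDR = Q_max / Q_min
TDR = 2119 / 281 = 7.54


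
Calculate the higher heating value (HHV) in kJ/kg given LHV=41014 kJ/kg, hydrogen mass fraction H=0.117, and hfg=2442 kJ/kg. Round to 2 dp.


HHV = LHV + hfg * 9 * H
Water addition = 2442 * 9 * 0.117 = 2571.426 kJ/kg
HHV = 41014 + 2571.426 = 43585.43 kJ/kg


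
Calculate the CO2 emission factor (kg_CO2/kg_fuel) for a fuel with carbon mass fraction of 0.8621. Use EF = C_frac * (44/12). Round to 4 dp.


EF = C_frac * (M_CO2 / M_C)
EF = 0.8621 * (44/12)
EF = 0.8621 * 3.666667 = 3.1610 kg_CO2/kg_fuel


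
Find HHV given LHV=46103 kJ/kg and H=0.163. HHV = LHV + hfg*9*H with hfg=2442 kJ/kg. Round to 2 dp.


HHV = LHV + hfg * 9 * H
Water addition = 2442 * 9 * 0.163 = 3582.414 kJ/kg
HHV = 46103 + 3582.414 = 49685.41 kJ/kg


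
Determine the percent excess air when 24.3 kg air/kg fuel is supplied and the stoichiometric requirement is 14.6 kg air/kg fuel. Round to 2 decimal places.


Excess air = actual - stoichiometric = 24.3 - 14.6 = 9.70 kg/kg fuel
Excess air % = (excess / stoich) * 100 = (9.70 / 14.6) * 100 = 66.44%


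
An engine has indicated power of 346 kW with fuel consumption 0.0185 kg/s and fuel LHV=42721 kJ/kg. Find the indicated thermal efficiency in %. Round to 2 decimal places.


eta_ith = (IP / (mf * LHV)) * 100
Denominator = 0.0185 * 42721 = 790.3385 kW
eta_ith = (346 / 790.3385) * 100 = 43.78%


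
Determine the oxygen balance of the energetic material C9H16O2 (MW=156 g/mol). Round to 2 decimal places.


OB = -1600 * (2C + H/2 - O) / MW
Inner = 2*9 + 16/2 - 2 = 24.00
OB = -1600 * 24.00 / 156 = -246.15%


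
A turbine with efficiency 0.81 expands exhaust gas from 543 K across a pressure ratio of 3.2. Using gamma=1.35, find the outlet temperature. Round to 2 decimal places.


T_out = T_in * (1 - eta * (1 - PR^(-(gamma-1)/gamma)))
Exponent = -(1.35-1)/1.35 = -0.25925926
PR^exp = 3.2^(-0.25925926) = 0.73966521
Factor = 1 - 0.81*(1 - 0.73966521) = 0.78912882
T_out = 543 * 0.78912882 = 428.50 K


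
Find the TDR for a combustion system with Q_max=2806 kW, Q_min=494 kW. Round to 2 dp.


TDR = Q_max / Q_min
TDR = 2806 / 494 = 5.68


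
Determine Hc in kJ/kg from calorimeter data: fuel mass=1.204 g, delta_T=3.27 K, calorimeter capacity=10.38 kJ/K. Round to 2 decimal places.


Hc = C_cal * delta_T / m_fuel
Q_released = 10.38 * 3.27 = 33.9426 kJ
m_fuel = 1.204 g = 1.204/1000 kg = 0.001204 kg
Hc = 33.9426 / 0.001204 = 28191.53 kJ/kg


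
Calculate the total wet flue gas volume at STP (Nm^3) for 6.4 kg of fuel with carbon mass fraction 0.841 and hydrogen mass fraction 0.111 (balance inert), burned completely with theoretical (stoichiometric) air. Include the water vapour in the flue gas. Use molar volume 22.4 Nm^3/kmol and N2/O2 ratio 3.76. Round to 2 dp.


Per kg fuel: CO2 = (C/12 kmol)*22.4 = (0.841/12)*22.4 = 1.56987 Nm^3
Per kg fuel: H2O = (H/2 kmol)*22.4 = (0.111/2)*22.4 = 1.24320 Nm^3
O2 needed per kg fuel = C/12 + H/4 = 0.841/12 + 0.111/4 = 0.09783333 kmol
Per kg fuel: N2 = O2*3.76*22.4 = 0.09783333*3.76*22.4 = 8.23991 Nm^3
Total per kg = 1.56987 + 1.24320 + 8.23991 = 11.05298 Nm^3
Total = 11.05298 * 6.4 = 70.74 Nm^3


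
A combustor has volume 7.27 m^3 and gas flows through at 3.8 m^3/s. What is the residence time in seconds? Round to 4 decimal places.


tau = V / Q_flow
tau = 7.27 / 3.8 = 1.9132 s


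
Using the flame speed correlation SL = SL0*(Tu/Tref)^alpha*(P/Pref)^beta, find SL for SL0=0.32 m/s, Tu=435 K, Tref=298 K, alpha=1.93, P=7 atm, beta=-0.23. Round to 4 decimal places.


SL = SL0 * (Tu/Tref)^alpha * (P/Pref)^beta
T ratio = 435/298 = 1.45973154
(T ratio)^alpha = 1.45973154^1.93 = 2.075137
(P/Pref)^beta = 7^(-0.23) = 0.639186
SL = 0.32 * 2.075137 * 0.639186 = 0.4244 m/s


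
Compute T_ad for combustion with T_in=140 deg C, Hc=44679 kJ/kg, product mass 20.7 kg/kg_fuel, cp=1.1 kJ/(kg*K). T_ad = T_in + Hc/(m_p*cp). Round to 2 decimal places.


T_ad = T_in + Hc / (m_p * cp)
Denominator = 20.7 * 1.1 = 22.7700
Temperature rise = 44679 / 22.7700 = 1962.19 K
T_ad = 140 + 1962.19 = 2102.19 deg C


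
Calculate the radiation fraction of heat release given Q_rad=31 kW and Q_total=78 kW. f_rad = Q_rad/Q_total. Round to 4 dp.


f_rad = Q_rad / Q_total
f_rad = 31 / 78 = 0.3974


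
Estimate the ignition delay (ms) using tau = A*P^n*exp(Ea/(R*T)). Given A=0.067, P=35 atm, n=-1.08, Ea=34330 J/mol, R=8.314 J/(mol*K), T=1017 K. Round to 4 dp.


tau = A * P^n * exp(Ea/(R*T))
P^n = 35^(-1.08) = 0.02149842
Ea/(R*T) = 34330/(8.314*1017) = 4.060157
exp(Ea/(R*T)) = 57.983415
tau = 0.067 * 0.02149842 * 57.983415 = 0.0835 ms


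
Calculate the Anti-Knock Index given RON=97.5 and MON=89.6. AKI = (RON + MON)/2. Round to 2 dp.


AKI = (RON + MON) / 2
AKI = (97.5 + 89.6) / 2
AKI = 187.1 / 2 = 93.55


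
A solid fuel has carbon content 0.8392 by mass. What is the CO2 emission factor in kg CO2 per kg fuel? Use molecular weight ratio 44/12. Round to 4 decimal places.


EF = C_frac * (M_CO2 / M_C)
EF = 0.8392 * (44/12)
EF = 0.8392 * 3.666667 = 3.0771 kg_CO2/kg_fuel


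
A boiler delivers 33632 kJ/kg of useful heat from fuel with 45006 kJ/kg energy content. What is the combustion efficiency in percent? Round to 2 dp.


Efficiency = (Q_useful / Q_fuel) * 100
Efficiency = (33632 / 45006) * 100
Efficiency = 0.7473 * 100 = 74.73%


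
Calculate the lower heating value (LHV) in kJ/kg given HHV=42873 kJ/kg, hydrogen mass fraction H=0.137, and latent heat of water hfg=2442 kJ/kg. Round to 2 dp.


LHV = HHV - hfg * 9 * H
Water correction = 2442 * 9 * 0.137 = 3010.986 kJ/kg
LHV = 42873 - 3010.986 = 39862.01 kJ/kg


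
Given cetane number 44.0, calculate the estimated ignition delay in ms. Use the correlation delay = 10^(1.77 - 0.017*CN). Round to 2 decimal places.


delay = 10^(1.77 - 0.017*CN)
Exponent = 1.77 - 0.017*44.0 = 1.0220
delay = 10^1.0220 = 10.52 ms


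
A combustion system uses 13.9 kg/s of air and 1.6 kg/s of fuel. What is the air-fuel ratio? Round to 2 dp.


AFR = m_air / m_fuel
AFR = 13.9 / 1.6 = 8.69


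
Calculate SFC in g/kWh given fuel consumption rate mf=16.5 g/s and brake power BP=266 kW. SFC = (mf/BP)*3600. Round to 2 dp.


SFC = (mf / BP) * 3600
Rate = 16.5 / 266 = 0.062030 g/(s*kW)
SFC = 0.062030 * 3600 = 223.31 g/kWh


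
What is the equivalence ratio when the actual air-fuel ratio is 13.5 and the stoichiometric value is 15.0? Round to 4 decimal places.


phi = AFR_stoich / AFR_actual
phi = 15.0 / 13.5 = 1.1111


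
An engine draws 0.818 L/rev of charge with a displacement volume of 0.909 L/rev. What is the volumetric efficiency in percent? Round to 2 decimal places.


eta_v = (V_actual / V_disp) * 100
Ratio = 0.818 / 0.909 = 0.8999
eta_v = 0.8999 * 100 = 89.99%


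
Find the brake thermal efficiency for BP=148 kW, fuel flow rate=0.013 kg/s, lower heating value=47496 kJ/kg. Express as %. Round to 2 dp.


eta_BTE = (BP / (mf * LHV)) * 100
Denominator = 0.013 * 47496 = 617.4480 kW
eta_BTE = (148 / 617.4480) * 100 = 23.97%


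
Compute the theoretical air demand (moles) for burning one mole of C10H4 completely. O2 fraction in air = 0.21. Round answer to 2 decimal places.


Balanced combustion: C10H4 + 11 O2 -> 10 CO2 + 2 H2O
O2 needed = C + H/4 = 10 + 4/4 = 11.00 moles
Air moles = O2 / 0.21 = 11.00 / 0.21 = 52.38 moles air


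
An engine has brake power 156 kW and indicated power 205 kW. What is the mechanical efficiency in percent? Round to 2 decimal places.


eta_mech = (BP / IP) * 100
Ratio = 156 / 205 = 0.7610
eta_mech = 0.7610 * 100 = 76.10%


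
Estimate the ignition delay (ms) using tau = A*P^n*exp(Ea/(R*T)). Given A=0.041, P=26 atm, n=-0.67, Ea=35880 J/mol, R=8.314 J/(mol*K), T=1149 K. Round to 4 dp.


tau = A * P^n * exp(Ea/(R*T))
P^n = 26^(-0.67) = 0.11271140
Ea/(R*T) = 35880/(8.314*1149) = 3.755972
exp(Ea/(R*T)) = 42.775792
tau = 0.041 * 0.11271140 * 42.775792 = 0.1977 ms


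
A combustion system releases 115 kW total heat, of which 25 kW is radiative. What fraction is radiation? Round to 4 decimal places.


f_rad = Q_rad / Q_total
f_rad = 25 / 115 = 0.2174


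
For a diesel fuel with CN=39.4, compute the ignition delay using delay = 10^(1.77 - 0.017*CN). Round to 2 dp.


delay = 10^(1.77 - 0.017*CN)
Exponent = 1.77 - 0.017*39.4 = 1.1002
delay = 10^1.1002 = 12.60 ms


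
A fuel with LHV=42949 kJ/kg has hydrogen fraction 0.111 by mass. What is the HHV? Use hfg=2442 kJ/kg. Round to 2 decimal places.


HHV = LHV + hfg * 9 * H
Water addition = 2442 * 9 * 0.111 = 2439.558 kJ/kg
HHV = 42949 + 2439.558 = 45388.56 kJ/kg


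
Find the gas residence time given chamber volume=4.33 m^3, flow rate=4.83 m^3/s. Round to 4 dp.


tau = V / Q_flow
tau = 4.33 / 4.83 = 0.8965 s


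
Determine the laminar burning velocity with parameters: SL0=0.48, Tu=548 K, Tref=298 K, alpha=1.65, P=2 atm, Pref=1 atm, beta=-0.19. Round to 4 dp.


SL = SL0 * (Tu/Tref)^alpha * (P/Pref)^beta
T ratio = 548/298 = 1.83892617
(T ratio)^alpha = 1.83892617^1.65 = 2.732317
(P/Pref)^beta = 2^(-0.19) = 0.876606
SL = 0.48 * 2.732317 * 0.876606 = 1.1497 m/s


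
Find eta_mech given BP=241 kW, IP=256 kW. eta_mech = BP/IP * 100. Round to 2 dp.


eta_mech = (BP / IP) * 100
Ratio = 241 / 256 = 0.9414
eta_mech = 0.9414 * 100 = 94.14%


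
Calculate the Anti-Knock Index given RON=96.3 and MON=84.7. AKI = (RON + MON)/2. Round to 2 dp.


AKI = (RON + MON) / 2
AKI = (96.3 + 84.7) / 2
AKI = 181.0 / 2 = 90.50


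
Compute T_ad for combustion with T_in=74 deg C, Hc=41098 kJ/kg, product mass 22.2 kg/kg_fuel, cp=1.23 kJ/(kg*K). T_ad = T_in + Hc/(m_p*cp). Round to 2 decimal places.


T_ad = T_in + Hc / (m_p * cp)
Denominator = 22.2 * 1.23 = 27.3060
Temperature rise = 41098 / 27.3060 = 1505.09 K
T_ad = 74 + 1505.09 = 1579.09 deg C
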